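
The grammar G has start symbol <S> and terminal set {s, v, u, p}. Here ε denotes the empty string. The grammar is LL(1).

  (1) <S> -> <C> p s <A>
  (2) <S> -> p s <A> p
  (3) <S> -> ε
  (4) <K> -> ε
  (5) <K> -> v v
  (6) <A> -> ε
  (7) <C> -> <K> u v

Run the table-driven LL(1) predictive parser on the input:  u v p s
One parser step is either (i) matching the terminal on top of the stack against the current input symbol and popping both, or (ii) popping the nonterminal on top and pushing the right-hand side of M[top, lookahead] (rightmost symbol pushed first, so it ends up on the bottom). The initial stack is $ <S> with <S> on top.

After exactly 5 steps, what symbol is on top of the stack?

     Stack              Input      Action
  1  $ <S>              u v p s $  expand <S> -> <C> p s <A>
  2  $ <A> s p <C>      u v p s $  expand <C> -> <K> u v
  3  $ <A> s p v u <K>  u v p s $  expand <K> -> ε
  4  $ <A> s p v u      u v p s $  match u
  5  $ <A> s p v        v p s $    match v
Stack after step 5: $ <A> s p (top = p).

p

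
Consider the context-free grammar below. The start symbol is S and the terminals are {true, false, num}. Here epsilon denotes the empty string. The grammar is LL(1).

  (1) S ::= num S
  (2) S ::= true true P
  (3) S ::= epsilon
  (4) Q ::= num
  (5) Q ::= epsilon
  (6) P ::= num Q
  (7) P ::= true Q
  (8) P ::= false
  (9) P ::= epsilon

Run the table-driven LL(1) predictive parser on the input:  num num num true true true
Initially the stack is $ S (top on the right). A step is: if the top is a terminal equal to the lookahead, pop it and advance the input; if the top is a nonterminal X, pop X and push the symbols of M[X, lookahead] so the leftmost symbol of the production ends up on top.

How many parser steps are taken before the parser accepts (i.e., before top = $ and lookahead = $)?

      Stack          Input                         Action
   1  $ S            num num num true true true $  expand S ::= num S
   2  $ S num        num num num true true true $  match num
   3  $ S            num num true true true $      expand S ::= num S
   4  $ S num        num num true true true $      match num
   5  $ S            num true true true $          expand S ::= num S
   6  $ S num        num true true true $          match num
   7  $ S            true true true $              expand S ::= true true P
   8  $ P true true  true true true $              match true
   9  $ P true       true true $                   match true
  10  $ P            true $                        expand P ::= true Q
  11  $ Q true       true $                        match true
  12  $ Q            $                             expand Q ::= epsilon
Accept reached after 12 steps.

12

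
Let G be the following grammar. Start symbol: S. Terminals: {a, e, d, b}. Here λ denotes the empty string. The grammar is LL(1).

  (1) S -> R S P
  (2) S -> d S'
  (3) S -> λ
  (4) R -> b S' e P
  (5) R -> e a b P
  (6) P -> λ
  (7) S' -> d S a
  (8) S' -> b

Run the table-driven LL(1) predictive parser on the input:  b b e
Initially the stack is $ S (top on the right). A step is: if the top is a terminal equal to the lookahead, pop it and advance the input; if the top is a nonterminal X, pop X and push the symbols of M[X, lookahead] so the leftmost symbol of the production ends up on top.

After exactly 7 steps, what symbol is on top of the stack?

S

     Stack           Input    Action
  1  $ S             b b e $  expand S -> R S P
  2  $ P S R         b b e $  expand R -> b S' e P
  3  $ P S P e S' b  b b e $  match b
  4  $ P S P e S'    b e $    expand S' -> b
  5  $ P S P e b     b e $    match b
  6  $ P S P e       e $      match e
  7  $ P S P         $        expand P -> λ
Stack after step 7: $ P S (top = S).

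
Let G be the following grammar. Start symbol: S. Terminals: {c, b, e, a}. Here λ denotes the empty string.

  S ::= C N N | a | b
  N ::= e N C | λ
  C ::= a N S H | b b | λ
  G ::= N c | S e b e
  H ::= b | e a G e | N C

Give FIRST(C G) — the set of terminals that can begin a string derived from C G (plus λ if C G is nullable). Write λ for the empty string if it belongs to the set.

FIRST(N): from N::=e N C we get {e}; from N::=λ we get {λ}. So FIRST(N) = {λ, e}.
FIRST(C): from C::=a N S H we get {a}; from C::=b b we get {b}; from C::=λ we get {λ}. So FIRST(C) = {λ, a, b}.
FIRST(S): from S::=C N N we get {λ, a, b, e}; from S::=a we get {a}; from S::=b we get {b}. So FIRST(S) = {λ, a, b, e}.
FIRST(H): from H::=b we get {b}; from H::=e a G e we get {e}; from H::=N C we get {λ, a, b, e}. So FIRST(H) = {λ, a, b, e}.
FIRST(G): from G::=N c we get {c, e}; from G::=S e b e we get {a, b, e}. So FIRST(G) = {a, b, c, e}.
FIRST(C G): take FIRST of each symbol in turn, carrying on past any symbol whose FIRST contains λ; result {a, b, c, e}.

{a, b, c, e}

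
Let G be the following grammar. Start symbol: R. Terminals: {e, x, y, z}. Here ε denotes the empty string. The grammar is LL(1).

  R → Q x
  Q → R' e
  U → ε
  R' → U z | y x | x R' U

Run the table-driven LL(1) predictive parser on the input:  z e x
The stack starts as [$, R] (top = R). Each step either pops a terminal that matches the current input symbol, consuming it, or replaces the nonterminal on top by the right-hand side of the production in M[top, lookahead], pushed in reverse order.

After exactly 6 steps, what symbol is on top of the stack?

x

     Stack      Input    Action
  1  $ R        z e x $  expand R → Q x
  2  $ x Q      z e x $  expand Q → R' e
  3  $ x e R'   z e x $  expand R' → U z
  4  $ x e z U  z e x $  expand U → ε
  5  $ x e z    z e x $  match z
  6  $ x e      e x $    match e
Stack after step 6: $ x (top = x).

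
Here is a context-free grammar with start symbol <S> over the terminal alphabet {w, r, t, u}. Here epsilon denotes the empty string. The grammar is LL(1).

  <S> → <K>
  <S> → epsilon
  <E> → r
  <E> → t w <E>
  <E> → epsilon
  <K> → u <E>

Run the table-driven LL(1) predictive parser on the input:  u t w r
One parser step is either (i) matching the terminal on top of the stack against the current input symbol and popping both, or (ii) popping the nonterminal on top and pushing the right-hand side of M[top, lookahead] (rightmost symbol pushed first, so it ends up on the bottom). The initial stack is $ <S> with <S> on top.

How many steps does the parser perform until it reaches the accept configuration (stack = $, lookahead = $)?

8

     Stack      Input      Action
  1  $ <S>      u t w r $  expand <S> → <K>
  2  $ <K>      u t w r $  expand <K> → u <E>
  3  $ <E> u    u t w r $  match u
  4  $ <E>      t w r $    expand <E> → t w <E>
  5  $ <E> w t  t w r $    match t
  6  $ <E> w    w r $      match w
  7  $ <E>      r $        expand <E> → r
  8  $ r        r $        match r
Accept reached after 8 steps.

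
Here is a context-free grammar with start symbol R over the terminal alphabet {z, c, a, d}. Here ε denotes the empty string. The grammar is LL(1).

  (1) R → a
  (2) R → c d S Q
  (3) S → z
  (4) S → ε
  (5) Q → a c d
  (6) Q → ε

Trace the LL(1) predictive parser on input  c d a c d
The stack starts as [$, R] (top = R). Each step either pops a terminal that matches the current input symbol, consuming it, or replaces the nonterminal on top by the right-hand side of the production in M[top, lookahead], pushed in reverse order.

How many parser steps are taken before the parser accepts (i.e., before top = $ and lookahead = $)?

8

step 1: stack=$ R  input=c d a c d $  — expand R → c d S Q
step 2: stack=$ Q S d c  input=c d a c d $  — match c
step 3: stack=$ Q S d  input=d a c d $  — match d
step 4: stack=$ Q S  input=a c d $  — expand S → ε
step 5: stack=$ Q  input=a c d $  — expand Q → a c d
step 6: stack=$ d c a  input=a c d $  — match a
step 7: stack=$ d c  input=c d $  — match c
step 8: stack=$ d  input=d $  — match d
Accept reached after 8 steps.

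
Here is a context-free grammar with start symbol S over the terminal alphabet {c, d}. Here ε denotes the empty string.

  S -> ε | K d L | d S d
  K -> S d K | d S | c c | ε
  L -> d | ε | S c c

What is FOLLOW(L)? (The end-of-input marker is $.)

FIRST(S): from S->ε we get {ε}; from S->K d L we get {c, d}; from S->d S d we get {d}. So FIRST(S) = {ε, c, d}.
FIRST(K): from K->S d K we get {c, d}; from K->d S we get {d}; from K->c c we get {c}; from K->ε we get {ε}. So FIRST(K) = {ε, c, d}.
FIRST(L): from L->d we get {d}; from L->ε we get {ε}; from L->S c c we get {c, d}. So FIRST(L) = {ε, c, d}.
FOLLOW(S) includes $ since S is the start symbol.
FOLLOW(K): in S->K d L, K is followed by d L with FIRST {d}; in K->S d K, the suffix after K is empty (adds nothing new). Thus FOLLOW(K) = {d}.
FOLLOW(S): in S->d S d, S is followed by d with FIRST {d}; in K->S d K, S is followed by d K with FIRST {d}; in K->d S, the suffix after S is empty, so FOLLOW(S) ⊇ FOLLOW(K) = {d}; in L->S c c, S is followed by c c with FIRST {c}. Thus FOLLOW(S) = {$, c, d}.
FOLLOW(L): in S->K d L, the suffix after L is empty, so FOLLOW(L) ⊇ FOLLOW(S) = {$, c, d}. Thus FOLLOW(L) = {$, c, d}.

{$, c, d}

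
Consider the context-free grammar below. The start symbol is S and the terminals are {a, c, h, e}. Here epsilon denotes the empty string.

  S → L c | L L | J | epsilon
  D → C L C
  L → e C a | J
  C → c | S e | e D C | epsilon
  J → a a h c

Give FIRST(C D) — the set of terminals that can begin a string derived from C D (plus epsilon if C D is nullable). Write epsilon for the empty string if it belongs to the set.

{a, c, e}

FIRST(J): from J→a a h c we get {a}. So FIRST(J) = {a}.
FIRST(L): from L→e C a we get {e}; from L→J we get {a}. So FIRST(L) = {a, e}.
FIRST(S): from S→L c we get {a, e}; from S→L L we get {a, e}; from S→J we get {a}; from S→epsilon we get {epsilon}. So FIRST(S) = {epsilon, a, e}.
FIRST(C): from C→c we get {c}; from C→S e we get {a, e}; from C→e D C we get {e}; from C→epsilon we get {epsilon}. So FIRST(C) = {epsilon, a, c, e}.
FIRST(D): from D→C L C we get {a, c, e}. So FIRST(D) = {a, c, e}.
FIRST(C D): take FIRST of each symbol in turn, carrying on past any symbol whose FIRST contains epsilon; result {a, c, e}.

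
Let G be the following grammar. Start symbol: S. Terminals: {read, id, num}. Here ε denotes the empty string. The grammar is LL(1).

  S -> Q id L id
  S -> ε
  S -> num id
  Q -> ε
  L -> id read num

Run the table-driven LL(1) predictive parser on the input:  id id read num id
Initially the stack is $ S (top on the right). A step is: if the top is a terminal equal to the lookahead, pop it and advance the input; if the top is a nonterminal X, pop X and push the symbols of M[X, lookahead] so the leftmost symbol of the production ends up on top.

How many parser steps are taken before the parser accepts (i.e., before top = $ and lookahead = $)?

8

step 1: stack=$ S  input=id id read num id $  — expand S -> Q id L id
step 2: stack=$ id L id Q  input=id id read num id $  — expand Q -> ε
step 3: stack=$ id L id  input=id id read num id $  — match id
step 4: stack=$ id L  input=id read num id $  — expand L -> id read num
step 5: stack=$ id num read id  input=id read num id $  — match id
step 6: stack=$ id num read  input=read num id $  — match read
step 7: stack=$ id num  input=num id $  — match num
step 8: stack=$ id  input=id $  — match id
Accept reached after 8 steps.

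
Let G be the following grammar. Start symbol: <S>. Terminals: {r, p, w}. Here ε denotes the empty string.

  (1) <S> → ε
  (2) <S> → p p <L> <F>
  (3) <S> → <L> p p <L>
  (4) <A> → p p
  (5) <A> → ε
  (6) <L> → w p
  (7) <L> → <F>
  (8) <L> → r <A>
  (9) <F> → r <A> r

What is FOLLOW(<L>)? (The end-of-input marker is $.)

{$, p, r}

FIRST(<A>) = {ε, p}
FIRST(<F>) = {r}
FIRST(<L>) = {r, w}  (via <F>)
FIRST(<S>) = {ε, p, r, w}  (via <L> p p <L>)
FOLLOW(<S>) includes $ since <S> is the start symbol.
FOLLOW(<S>): <S> appears on no right-hand side. Thus FOLLOW(<S>) = {$}.
FOLLOW(<L>): in <S>→p p <L> <F>, <L> is followed by <F> with FIRST {r}; in <S>→<L> p p <L> (occurrence 1), <L> is followed by p p <L> with FIRST {p}; in <S>→<L> p p <L> (occurrence 2), the suffix after <L> is empty, so FOLLOW(<L>) ⊇ FOLLOW(<S>) = {$}. Thus FOLLOW(<L>) = {$, p, r}.
FOLLOW(<A>): in <L>→r <A>, the suffix after <A> is empty, so FOLLOW(<A>) ⊇ FOLLOW(<L>) = {$, p, r}; in <F>→r <A> r, <A> is followed by r with FIRST {r}. Thus FOLLOW(<A>) = {$, p, r}.
FOLLOW(<F>): in <S>→p p <L> <F>, the suffix after <F> is empty, so FOLLOW(<F>) ⊇ FOLLOW(<S>) = {$}; in <L>→<F>, the suffix after <F> is empty, so FOLLOW(<F>) ⊇ FOLLOW(<L>) = {$, p, r}. Thus FOLLOW(<F>) = {$, p, r}.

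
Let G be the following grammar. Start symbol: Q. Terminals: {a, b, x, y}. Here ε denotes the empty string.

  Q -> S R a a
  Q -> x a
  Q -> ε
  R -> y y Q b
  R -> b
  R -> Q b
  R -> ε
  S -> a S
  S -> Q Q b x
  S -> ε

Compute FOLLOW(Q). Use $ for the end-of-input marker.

FIRST(Q) = {ε, a, b, x, y}  (via S R a a)
FIRST(R) = {ε, a, b, x, y}  (via Q b)
FIRST(S) = {ε, a, b, x, y}  (via Q Q b x)
FOLLOW(Q) includes $ since Q is the start symbol.
FOLLOW(Q): in R->y y Q b, Q is followed by b with FIRST {b}; in R->Q b, Q is followed by b with FIRST {b}; in S->Q Q b x (occurrence 1), Q is followed by Q b x with FIRST {a, b, x, y}; in S->Q Q b x (occurrence 2), Q is followed by b x with FIRST {b}. Thus FOLLOW(Q) = {$, a, b, x, y}.
FOLLOW(R): in Q->S R a a, R is followed by a a with FIRST {a}. Thus FOLLOW(R) = {a}.
FOLLOW(S): in Q->S R a a, S is followed by R a a with FIRST {a, b, x, y}; in S->a S, the suffix after S is empty (adds nothing new). Thus FOLLOW(S) = {a, b, x, y}.

{$, a, b, x, y}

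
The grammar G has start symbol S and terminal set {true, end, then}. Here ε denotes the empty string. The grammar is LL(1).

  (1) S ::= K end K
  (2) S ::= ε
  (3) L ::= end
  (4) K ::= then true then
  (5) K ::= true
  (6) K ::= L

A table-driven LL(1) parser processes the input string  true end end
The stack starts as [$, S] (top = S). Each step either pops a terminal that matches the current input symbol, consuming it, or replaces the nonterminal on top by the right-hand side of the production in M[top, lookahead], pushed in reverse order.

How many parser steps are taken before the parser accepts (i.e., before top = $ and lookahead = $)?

7

     Stack         Input           Action
  1  $ S           true end end $  expand S ::= K end K
  2  $ K end K     true end end $  expand K ::= true
  3  $ K end true  true end end $  match true
  4  $ K end       end end $       match end
  5  $ K           end $           expand K ::= L
  6  $ L           end $           expand L ::= end
  7  $ end         end $           match end
Accept reached after 7 steps.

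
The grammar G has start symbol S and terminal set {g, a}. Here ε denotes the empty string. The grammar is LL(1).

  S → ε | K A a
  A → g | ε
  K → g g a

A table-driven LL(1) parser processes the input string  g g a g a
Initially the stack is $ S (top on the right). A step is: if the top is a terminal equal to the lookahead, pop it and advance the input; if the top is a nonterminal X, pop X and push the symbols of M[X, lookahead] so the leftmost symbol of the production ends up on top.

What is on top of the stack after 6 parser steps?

g

     Stack        Input        Action
  1  $ S          g g a g a $  expand S → K A a
  2  $ a A K      g g a g a $  expand K → g g a
  3  $ a A a g g  g g a g a $  match g
  4  $ a A a g    g a g a $    match g
  5  $ a A a      a g a $      match a
  6  $ a A        g a $        expand A → g
Stack after step 6: $ a g (top = g).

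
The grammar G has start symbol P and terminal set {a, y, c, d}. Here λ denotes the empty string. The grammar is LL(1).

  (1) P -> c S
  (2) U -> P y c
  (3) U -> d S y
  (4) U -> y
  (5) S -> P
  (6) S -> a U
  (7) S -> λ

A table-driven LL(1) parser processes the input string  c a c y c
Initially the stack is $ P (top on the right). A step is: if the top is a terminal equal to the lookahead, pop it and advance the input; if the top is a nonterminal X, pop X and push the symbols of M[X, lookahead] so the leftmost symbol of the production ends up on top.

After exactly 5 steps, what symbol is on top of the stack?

     Stack  Input        Action
  1  $ P    c a c y c $  expand P -> c S
  2  $ S c  c a c y c $  match c
  3  $ S    a c y c $    expand S -> a U
  4  $ U a  a c y c $    match a
  5  $ U    c y c $      expand U -> P y c
Stack after step 5: $ c y P (top = P).

P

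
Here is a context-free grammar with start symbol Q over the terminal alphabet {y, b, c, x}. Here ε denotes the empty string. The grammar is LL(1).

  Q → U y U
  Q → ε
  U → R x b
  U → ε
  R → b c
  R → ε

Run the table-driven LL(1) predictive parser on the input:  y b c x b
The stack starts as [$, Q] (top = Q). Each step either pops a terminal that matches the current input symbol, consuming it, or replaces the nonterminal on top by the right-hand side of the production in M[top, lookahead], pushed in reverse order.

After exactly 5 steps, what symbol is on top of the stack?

b

     Stack    Input        Action
  1  $ Q      y b c x b $  expand Q → U y U
  2  $ U y U  y b c x b $  expand U → ε
  3  $ U y    y b c x b $  match y
  4  $ U      b c x b $    expand U → R x b
  5  $ b x R  b c x b $    expand R → b c
Stack after step 5: $ b x c b (top = b).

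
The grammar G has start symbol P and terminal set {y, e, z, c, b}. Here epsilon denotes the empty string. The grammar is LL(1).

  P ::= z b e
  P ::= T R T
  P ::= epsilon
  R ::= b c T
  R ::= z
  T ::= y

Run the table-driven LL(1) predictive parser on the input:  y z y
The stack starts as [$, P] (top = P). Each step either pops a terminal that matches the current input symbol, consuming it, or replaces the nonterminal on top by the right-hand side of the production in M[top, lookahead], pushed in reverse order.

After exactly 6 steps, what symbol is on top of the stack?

y

step 1: stack=$ P  input=y z y $  — expand P ::= T R T
step 2: stack=$ T R T  input=y z y $  — expand T ::= y
step 3: stack=$ T R y  input=y z y $  — match y
step 4: stack=$ T R  input=z y $  — expand R ::= z
step 5: stack=$ T z  input=z y $  — match z
step 6: stack=$ T  input=y $  — expand T ::= y
Stack after step 6: $ y (top = y).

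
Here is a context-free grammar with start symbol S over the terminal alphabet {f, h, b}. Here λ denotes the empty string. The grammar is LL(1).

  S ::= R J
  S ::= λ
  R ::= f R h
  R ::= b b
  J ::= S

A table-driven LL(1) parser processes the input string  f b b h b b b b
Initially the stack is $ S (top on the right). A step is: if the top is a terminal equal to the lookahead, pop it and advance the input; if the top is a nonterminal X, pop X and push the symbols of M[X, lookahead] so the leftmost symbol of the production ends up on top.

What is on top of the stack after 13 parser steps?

      Stack      Input              Action
   1  $ S        f b b h b b b b $  expand S ::= R J
   2  $ J R      f b b h b b b b $  expand R ::= f R h
   3  $ J h R f  f b b h b b b b $  match f
   4  $ J h R    b b h b b b b $    expand R ::= b b
   5  $ J h b b  b b h b b b b $    match b
   6  $ J h b    b h b b b b $      match b
   7  $ J h      h b b b b $        match h
   8  $ J        b b b b $          expand J ::= S
   9  $ S        b b b b $          expand S ::= R J
  10  $ J R      b b b b $          expand R ::= b b
  11  $ J b b    b b b b $          match b
  12  $ J b      b b b $            match b
  13  $ J        b b $              expand J ::= S
Stack after step 13: $ S (top = S).

S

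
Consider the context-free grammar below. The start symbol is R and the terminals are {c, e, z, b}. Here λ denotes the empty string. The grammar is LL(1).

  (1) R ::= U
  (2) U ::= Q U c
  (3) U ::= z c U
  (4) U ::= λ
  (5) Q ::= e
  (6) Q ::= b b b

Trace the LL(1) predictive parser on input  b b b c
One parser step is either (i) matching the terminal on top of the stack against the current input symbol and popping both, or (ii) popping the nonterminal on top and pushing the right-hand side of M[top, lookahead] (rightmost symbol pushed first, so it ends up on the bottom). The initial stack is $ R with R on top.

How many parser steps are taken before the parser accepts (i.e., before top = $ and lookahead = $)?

step 1: stack=$ R  input=b b b c $  — expand R ::= U
step 2: stack=$ U  input=b b b c $  — expand U ::= Q U c
step 3: stack=$ c U Q  input=b b b c $  — expand Q ::= b b b
step 4: stack=$ c U b b b  input=b b b c $  — match b
step 5: stack=$ c U b b  input=b b c $  — match b
step 6: stack=$ c U b  input=b c $  — match b
step 7: stack=$ c U  input=c $  — expand U ::= λ
step 8: stack=$ c  input=c $  — match c
Accept reached after 8 steps.

8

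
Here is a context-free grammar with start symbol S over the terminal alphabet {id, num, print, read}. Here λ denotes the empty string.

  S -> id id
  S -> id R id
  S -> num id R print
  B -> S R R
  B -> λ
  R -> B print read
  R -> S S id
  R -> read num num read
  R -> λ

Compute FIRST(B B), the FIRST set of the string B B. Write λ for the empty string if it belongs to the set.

{λ, id, num}

FIRST(S): from S->id id we get {id}; from S->id R id we get {id}; from S->num id R print we get {num}. So FIRST(S) = {id, num}.
FIRST(B): from B->S R R we get {id, num}; from B->λ we get {λ}. So FIRST(B) = {λ, id, num}.
FIRST(R): from R->B print read we get {id, num, print}; from R->S S id we get {id, num}; from R->read num num read we get {read}; from R->λ we get {λ}. So FIRST(R) = {λ, id, num, print, read}.
FIRST(B B): take FIRST of each symbol in turn, carrying on past any symbol whose FIRST contains λ; result {λ, id, num}.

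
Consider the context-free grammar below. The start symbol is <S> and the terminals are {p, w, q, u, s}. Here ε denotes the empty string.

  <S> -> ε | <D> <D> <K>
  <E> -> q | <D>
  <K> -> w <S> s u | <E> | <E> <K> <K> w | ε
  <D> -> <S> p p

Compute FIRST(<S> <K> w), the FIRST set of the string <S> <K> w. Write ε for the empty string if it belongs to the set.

{p, q, w}

FIRST(<S>) = {ε, p}  (via <D> <D> <K>)
FIRST(<D>) = {p}  (via <S> p p)
FIRST(<E>) = {p, q}  (via <D>)
FIRST(<K>) = {ε, p, q, w}  (via <E>, <E> <K> <K> w)
FIRST(<S> <K> w): take FIRST of each symbol in turn, carrying on past any symbol whose FIRST contains ε; result {p, q, w}.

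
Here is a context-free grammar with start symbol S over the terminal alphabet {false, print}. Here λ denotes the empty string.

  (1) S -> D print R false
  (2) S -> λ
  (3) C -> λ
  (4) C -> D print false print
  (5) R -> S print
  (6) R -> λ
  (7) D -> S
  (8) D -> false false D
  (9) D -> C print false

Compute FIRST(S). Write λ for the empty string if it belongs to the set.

FIRST(S) = {λ, false, print}  (via D print R false)
FIRST(R) = {λ, false, print}  (via S print)
FIRST(C) = {λ, false, print}  (via D print false print)
FIRST(D) = {λ, false, print}  (via S, C print false)

{λ, false, print}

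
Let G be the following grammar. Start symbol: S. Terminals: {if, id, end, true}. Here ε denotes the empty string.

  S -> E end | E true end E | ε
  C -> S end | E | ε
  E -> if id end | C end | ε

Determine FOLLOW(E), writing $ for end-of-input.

FIRST(S): from S->E end we get {end, if, true}; from S->E true end E we get {end, if, true}; from S->ε we get {ε}. So FIRST(S) = {ε, end, if, true}.
FIRST(C): from C->S end we get {end, if, true}; from C->E we get {ε, end, if, true}; from C->ε we get {ε}. So FIRST(C) = {ε, end, if, true}.
FIRST(E): from E->if id end we get {if}; from E->C end we get {end, if, true}; from E->ε we get {ε}. So FIRST(E) = {ε, end, if, true}.
FOLLOW(S) includes $ since S is the start symbol.
FOLLOW(S): in C->S end, S is followed by end with FIRST {end}. Thus FOLLOW(S) = {$, end}.
FOLLOW(C): in E->C end, C is followed by end with FIRST {end}. Thus FOLLOW(C) = {end}.
FOLLOW(E): in S->E end, E is followed by end with FIRST {end}; in S->E true end E (occurrence 1), E is followed by true end E with FIRST {true}; in S->E true end E (occurrence 2), the suffix after E is empty, so FOLLOW(E) ⊇ FOLLOW(S) = {$, end}; in C->E, the suffix after E is empty, so FOLLOW(E) ⊇ FOLLOW(C) = {end}. Thus FOLLOW(E) = {$, end, true}.

{$, end, true}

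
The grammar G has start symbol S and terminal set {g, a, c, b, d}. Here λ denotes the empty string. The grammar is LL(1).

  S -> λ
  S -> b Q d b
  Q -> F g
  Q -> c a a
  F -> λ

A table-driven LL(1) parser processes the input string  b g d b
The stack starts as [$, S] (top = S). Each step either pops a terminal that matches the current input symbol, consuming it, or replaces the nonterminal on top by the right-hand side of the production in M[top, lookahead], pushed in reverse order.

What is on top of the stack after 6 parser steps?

step 1: stack=$ S  input=b g d b $  — expand S -> b Q d b
step 2: stack=$ b d Q b  input=b g d b $  — match b
step 3: stack=$ b d Q  input=g d b $  — expand Q -> F g
step 4: stack=$ b d g F  input=g d b $  — expand F -> λ
step 5: stack=$ b d g  input=g d b $  — match g
step 6: stack=$ b d  input=d b $  — match d
Stack after step 6: $ b (top = b).

b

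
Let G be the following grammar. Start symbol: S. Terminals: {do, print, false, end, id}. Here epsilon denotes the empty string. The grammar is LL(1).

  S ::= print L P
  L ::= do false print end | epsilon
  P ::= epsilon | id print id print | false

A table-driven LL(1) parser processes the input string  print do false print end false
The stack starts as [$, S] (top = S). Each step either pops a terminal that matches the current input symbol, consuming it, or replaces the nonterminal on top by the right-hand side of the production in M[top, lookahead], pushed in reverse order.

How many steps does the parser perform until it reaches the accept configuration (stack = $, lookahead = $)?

9

     Stack                   Input                             Action
  1  $ S                     print do false print end false $  expand S ::= print L P
  2  $ P L print             print do false print end false $  match print
  3  $ P L                   do false print end false $        expand L ::= do false print end
  4  $ P end print false do  do false print end false $        match do
  5  $ P end print false     false print end false $           match false
  6  $ P end print           print end false $                 match print
  7  $ P end                 end false $                       match end
  8  $ P                     false $                           expand P ::= false
  9  $ false                 false $                           match false
Accept reached after 9 steps.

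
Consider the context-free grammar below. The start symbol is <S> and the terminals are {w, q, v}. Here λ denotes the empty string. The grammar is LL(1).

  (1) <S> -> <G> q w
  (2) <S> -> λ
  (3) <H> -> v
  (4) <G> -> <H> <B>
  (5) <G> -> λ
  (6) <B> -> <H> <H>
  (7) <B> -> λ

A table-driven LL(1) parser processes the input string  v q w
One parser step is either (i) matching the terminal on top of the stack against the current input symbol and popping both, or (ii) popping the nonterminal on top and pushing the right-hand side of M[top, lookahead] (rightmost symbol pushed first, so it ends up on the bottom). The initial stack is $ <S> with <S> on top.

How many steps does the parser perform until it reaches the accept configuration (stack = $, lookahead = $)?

7

     Stack          Input    Action
  1  $ <S>          v q w $  expand <S> -> <G> q w
  2  $ w q <G>      v q w $  expand <G> -> <H> <B>
  3  $ w q <B> <H>  v q w $  expand <H> -> v
  4  $ w q <B> v    v q w $  match v
  5  $ w q <B>      q w $    expand <B> -> λ
  6  $ w q          q w $    match q
  7  $ w            w $      match w
Accept reached after 7 steps.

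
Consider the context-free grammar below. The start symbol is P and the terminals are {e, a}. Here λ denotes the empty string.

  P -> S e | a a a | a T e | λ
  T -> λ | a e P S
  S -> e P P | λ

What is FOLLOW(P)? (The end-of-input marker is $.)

FIRST(T): from T->λ we get {λ}; from T->a e P S we get {a}. So FIRST(T) = {λ, a}.
FIRST(S): from S->e P P we get {e}; from S->λ we get {λ}. So FIRST(S) = {λ, e}.
FIRST(P): from P->S e we get {e}; from P->a a a we get {a}; from P->a T e we get {a}; from P->λ we get {λ}. So FIRST(P) = {λ, a, e}.
FOLLOW(P) includes $ since P is the start symbol.
FOLLOW(T): in P->a T e, T is followed by e with FIRST {e}. Thus FOLLOW(T) = {e}.
FOLLOW(S): in P->S e, S is followed by e with FIRST {e}; in T->a e P S, the suffix after S is empty, so FOLLOW(S) ⊇ FOLLOW(T) = {e}. Thus FOLLOW(S) = {e}.
FOLLOW(P): in T->a e P S, P is followed by S with FIRST {λ, e}; in T->a e P S, the suffix after P is nullable, so FOLLOW(P) ⊇ FOLLOW(T) = {e}; in S->e P P (occurrence 1), P is followed by P with FIRST {λ, a, e}; in S->e P P (occurrence 1), the suffix after P is nullable, so FOLLOW(P) ⊇ FOLLOW(S) = {e}; in S->e P P (occurrence 2), the suffix after P is empty, so FOLLOW(P) ⊇ FOLLOW(S) = {e}. Thus FOLLOW(P) = {$, a, e}.

{$, a, e}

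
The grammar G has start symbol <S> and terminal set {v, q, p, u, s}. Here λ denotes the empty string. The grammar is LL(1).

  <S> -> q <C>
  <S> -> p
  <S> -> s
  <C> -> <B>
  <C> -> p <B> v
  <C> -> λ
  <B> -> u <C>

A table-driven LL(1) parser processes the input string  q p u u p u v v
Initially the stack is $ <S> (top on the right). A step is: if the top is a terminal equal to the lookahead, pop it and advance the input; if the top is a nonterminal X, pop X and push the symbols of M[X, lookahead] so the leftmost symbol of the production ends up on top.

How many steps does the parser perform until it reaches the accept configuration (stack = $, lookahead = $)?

16

step 1: stack=$ <S>  input=q p u u p u v v $  — expand <S> -> q <C>
step 2: stack=$ <C> q  input=q p u u p u v v $  — match q
step 3: stack=$ <C>  input=p u u p u v v $  — expand <C> -> p <B> v
step 4: stack=$ v <B> p  input=p u u p u v v $  — match p
step 5: stack=$ v <B>  input=u u p u v v $  — expand <B> -> u <C>
step 6: stack=$ v <C> u  input=u u p u v v $  — match u
step 7: stack=$ v <C>  input=u p u v v $  — expand <C> -> <B>
step 8: stack=$ v <B>  input=u p u v v $  — expand <B> -> u <C>
step 9: stack=$ v <C> u  input=u p u v v $  — match u
step 10: stack=$ v <C>  input=p u v v $  — expand <C> -> p <B> v
step 11: stack=$ v v <B> p  input=p u v v $  — match p
step 12: stack=$ v v <B>  input=u v v $  — expand <B> -> u <C>
step 13: stack=$ v v <C> u  input=u v v $  — match u
step 14: stack=$ v v <C>  input=v v $  — expand <C> -> λ
step 15: stack=$ v v  input=v v $  — match v
step 16: stack=$ v  input=v $  — match v
Accept reached after 16 steps.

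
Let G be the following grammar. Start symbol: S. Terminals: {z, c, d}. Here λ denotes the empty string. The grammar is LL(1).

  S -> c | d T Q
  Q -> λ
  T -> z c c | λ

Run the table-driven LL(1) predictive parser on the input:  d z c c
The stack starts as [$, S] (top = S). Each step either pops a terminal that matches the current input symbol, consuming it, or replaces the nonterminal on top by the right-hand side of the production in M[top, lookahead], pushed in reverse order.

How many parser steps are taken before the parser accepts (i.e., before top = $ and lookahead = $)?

7

step 1: stack=$ S  input=d z c c $  — expand S -> d T Q
step 2: stack=$ Q T d  input=d z c c $  — match d
step 3: stack=$ Q T  input=z c c $  — expand T -> z c c
step 4: stack=$ Q c c z  input=z c c $  — match z
step 5: stack=$ Q c c  input=c c $  — match c
step 6: stack=$ Q c  input=c $  — match c
step 7: stack=$ Q  input=$  — expand Q -> λ
Accept reached after 7 steps.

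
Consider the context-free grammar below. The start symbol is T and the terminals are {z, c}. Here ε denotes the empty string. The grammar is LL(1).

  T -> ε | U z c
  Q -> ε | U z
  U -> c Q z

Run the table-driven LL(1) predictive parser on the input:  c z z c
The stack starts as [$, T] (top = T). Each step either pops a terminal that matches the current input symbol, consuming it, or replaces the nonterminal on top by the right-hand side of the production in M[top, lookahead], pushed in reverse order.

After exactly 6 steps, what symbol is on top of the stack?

c

     Stack        Input      Action
  1  $ T          c z z c $  expand T -> U z c
  2  $ c z U      c z z c $  expand U -> c Q z
  3  $ c z z Q c  c z z c $  match c
  4  $ c z z Q    z z c $    expand Q -> ε
  5  $ c z z      z z c $    match z
  6  $ c z        z c $      match z
Stack after step 6: $ c (top = c).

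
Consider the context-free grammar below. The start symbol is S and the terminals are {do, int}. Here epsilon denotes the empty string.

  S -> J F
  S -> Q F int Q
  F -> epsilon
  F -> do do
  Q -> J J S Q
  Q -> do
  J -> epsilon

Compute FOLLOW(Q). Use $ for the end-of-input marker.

{$, do, int}

FIRST(F): from F->epsilon we get {epsilon}; from F->do do we get {do}. So FIRST(F) = {epsilon, do}.
FIRST(J): from J->epsilon we get {epsilon}. So FIRST(J) = {epsilon}.
FIRST(S): from S->J F we get {epsilon, do}; from S->Q F int Q we get {do}. So FIRST(S) = {epsilon, do}.
FIRST(Q): from Q->J J S Q we get {do}; from Q->do we get {do}. So FIRST(Q) = {do}.
FOLLOW(S) includes $ since S is the start symbol.
FOLLOW(S): in Q->J J S Q, S is followed by Q with FIRST {do}. Thus FOLLOW(S) = {$, do}.
FOLLOW(F): in S->J F, the suffix after F is empty, so FOLLOW(F) ⊇ FOLLOW(S) = {$, do}; in S->Q F int Q, F is followed by int Q with FIRST {int}. Thus FOLLOW(F) = {$, do, int}.
FOLLOW(Q): in S->Q F int Q (occurrence 1), Q is followed by F int Q with FIRST {do, int}; in S->Q F int Q (occurrence 2), the suffix after Q is empty, so FOLLOW(Q) ⊇ FOLLOW(S) = {$, do}; in Q->J J S Q, the suffix after Q is empty (adds nothing new). Thus FOLLOW(Q) = {$, do, int}.
FOLLOW(J): in S->J F, J is followed by F with FIRST {epsilon, do}; in S->J F, the suffix after J is nullable, so FOLLOW(J) ⊇ FOLLOW(S) = {$, do}; in Q->J J S Q (occurrence 1), J is followed by J S Q with FIRST {do}; in Q->J J S Q (occurrence 2), J is followed by S Q with FIRST {do}. Thus FOLLOW(J) = {$, do}.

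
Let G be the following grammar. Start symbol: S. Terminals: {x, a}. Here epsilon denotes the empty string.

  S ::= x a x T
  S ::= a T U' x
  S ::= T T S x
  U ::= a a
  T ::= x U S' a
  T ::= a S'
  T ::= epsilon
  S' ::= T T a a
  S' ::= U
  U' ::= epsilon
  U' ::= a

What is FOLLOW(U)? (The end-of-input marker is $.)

FIRST(U): from U::=a a we get {a}. So FIRST(U) = {a}.
FIRST(T): from T::=x U S' a we get {x}; from T::=a S' we get {a}; from T::=epsilon we get {epsilon}. So FIRST(T) = {epsilon, a, x}.
FIRST(U'): from U'::=epsilon we get {epsilon}; from U'::=a we get {a}. So FIRST(U') = {epsilon, a}.
FIRST(S): from S::=x a x T we get {x}; from S::=a T U' x we get {a}; from S::=T T S x we get {a, x}. So FIRST(S) = {a, x}.
FIRST(S'): from S'::=T T a a we get {a, x}; from S'::=U we get {a}. So FIRST(S') = {a, x}.
FOLLOW(S) includes $ since S is the start symbol.
FOLLOW(S): in S::=T T S x, S is followed by x with FIRST {x}. Thus FOLLOW(S) = {$, x}.
FOLLOW(T): in S::=x a x T, the suffix after T is empty, so FOLLOW(T) ⊇ FOLLOW(S) = {$, x}; in S::=a T U' x, T is followed by U' x with FIRST {a, x}; in S::=T T S x (occurrence 1), T is followed by T S x with FIRST {a, x}; in S::=T T S x (occurrence 2), T is followed by S x with FIRST {a, x}; in S'::=T T a a (occurrence 1), T is followed by T a a with FIRST {a, x}; in S'::=T T a a (occurrence 2), T is followed by a a with FIRST {a}. Thus FOLLOW(T) = {$, a, x}.
FOLLOW(S'): in T::=x U S' a, S' is followed by a with FIRST {a}; in T::=a S', the suffix after S' is empty, so FOLLOW(S') ⊇ FOLLOW(T) = {$, a, x}. Thus FOLLOW(S') = {$, a, x}.
FOLLOW(U): in T::=x U S' a, U is followed by S' a with FIRST {a, x}; in S'::=U, the suffix after U is empty, so FOLLOW(U) ⊇ FOLLOW(S') = {$, a, x}. Thus FOLLOW(U) = {$, a, x}.
FOLLOW(U'): in S::=a T U' x, U' is followed by x with FIRST {x}. Thus FOLLOW(U') = {x}.

{$, a, x}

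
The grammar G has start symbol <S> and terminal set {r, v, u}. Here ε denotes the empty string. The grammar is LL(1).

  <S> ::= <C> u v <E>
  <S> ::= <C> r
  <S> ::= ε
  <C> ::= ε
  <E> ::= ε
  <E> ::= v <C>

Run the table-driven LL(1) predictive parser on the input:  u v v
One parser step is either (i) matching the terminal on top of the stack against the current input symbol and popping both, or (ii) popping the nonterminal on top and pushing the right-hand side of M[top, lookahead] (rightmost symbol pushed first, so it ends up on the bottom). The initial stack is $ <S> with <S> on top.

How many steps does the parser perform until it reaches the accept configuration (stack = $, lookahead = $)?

     Stack          Input    Action
  1  $ <S>          u v v $  expand <S> ::= <C> u v <E>
  2  $ <E> v u <C>  u v v $  expand <C> ::= ε
  3  $ <E> v u      u v v $  match u
  4  $ <E> v        v v $    match v
  5  $ <E>          v $      expand <E> ::= v <C>
  6  $ <C> v        v $      match v
  7  $ <C>          $        expand <C> ::= ε
Accept reached after 7 steps.

7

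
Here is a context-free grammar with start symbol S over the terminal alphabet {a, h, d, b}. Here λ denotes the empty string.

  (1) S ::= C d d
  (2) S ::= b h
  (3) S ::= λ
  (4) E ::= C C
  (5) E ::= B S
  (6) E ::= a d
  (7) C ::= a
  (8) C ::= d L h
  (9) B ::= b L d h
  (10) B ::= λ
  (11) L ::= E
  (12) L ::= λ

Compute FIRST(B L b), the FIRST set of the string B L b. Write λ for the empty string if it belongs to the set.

{a, b, d}

FIRST(C) = {a, d}
FIRST(B) = {λ, b}
FIRST(S) = {λ, a, b, d}  (via C d d)
FIRST(E) = {λ, a, b, d}  (via C C, B S)
FIRST(L) = {λ, a, b, d}  (via E)
FIRST(B L b): take FIRST of each symbol in turn, carrying on past any symbol whose FIRST contains λ; result {a, b, d}.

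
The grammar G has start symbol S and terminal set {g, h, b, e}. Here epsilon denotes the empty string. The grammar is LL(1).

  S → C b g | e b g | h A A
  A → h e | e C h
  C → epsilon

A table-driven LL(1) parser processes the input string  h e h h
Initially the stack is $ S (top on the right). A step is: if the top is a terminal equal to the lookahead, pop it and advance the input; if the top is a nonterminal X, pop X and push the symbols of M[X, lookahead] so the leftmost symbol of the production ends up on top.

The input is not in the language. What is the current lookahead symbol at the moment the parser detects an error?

$

step 1: stack=$ S  input=h e h h $  — expand S → h A A
step 2: stack=$ A A h  input=h e h h $  — match h
step 3: stack=$ A A  input=e h h $  — expand A → e C h
step 4: stack=$ A h C e  input=e h h $  — match e
step 5: stack=$ A h C  input=h h $  — expand C → epsilon
step 6: stack=$ A h  input=h h $  — match h
step 7: stack=$ A  input=h $  — expand A → h e
step 8: stack=$ e h  input=h $  — match h
step 9: stack=$ e  input=$  — error: top is terminal e but lookahead is $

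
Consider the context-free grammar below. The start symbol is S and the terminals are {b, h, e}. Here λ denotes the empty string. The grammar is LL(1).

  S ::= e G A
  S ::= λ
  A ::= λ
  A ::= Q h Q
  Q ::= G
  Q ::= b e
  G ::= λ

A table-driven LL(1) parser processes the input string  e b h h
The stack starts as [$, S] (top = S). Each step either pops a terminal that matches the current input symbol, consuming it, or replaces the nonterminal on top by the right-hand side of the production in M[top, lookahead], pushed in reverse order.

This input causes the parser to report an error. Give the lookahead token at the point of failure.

     Stack      Input      Action
  1  $ S        e b h h $  expand S ::= e G A
  2  $ A G e    e b h h $  match e
  3  $ A G      b h h $    expand G ::= λ
  4  $ A        b h h $    expand A ::= Q h Q
  5  $ Q h Q    b h h $    expand Q ::= b e
  6  $ Q h e b  b h h $    match b
  7  $ Q h e    h h $      error: top is terminal e but lookahead is h

h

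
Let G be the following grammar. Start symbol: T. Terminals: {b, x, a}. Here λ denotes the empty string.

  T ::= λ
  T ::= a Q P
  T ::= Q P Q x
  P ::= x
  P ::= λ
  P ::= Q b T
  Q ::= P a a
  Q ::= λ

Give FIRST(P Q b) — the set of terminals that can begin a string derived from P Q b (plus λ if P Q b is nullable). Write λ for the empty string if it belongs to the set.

{a, b, x}

FIRST(T): from T::=λ we get {λ}; from T::=a Q P we get {a}; from T::=Q P Q x we get {a, b, x}. So FIRST(T) = {λ, a, b, x}.
FIRST(P): from P::=x we get {x}; from P::=λ we get {λ}; from P::=Q b T we get {a, b, x}. So FIRST(P) = {λ, a, b, x}.
FIRST(Q): from Q::=P a a we get {a, b, x}; from Q::=λ we get {λ}. So FIRST(Q) = {λ, a, b, x}.
FIRST(P Q b): take FIRST of each symbol in turn, carrying on past any symbol whose FIRST contains λ; result {a, b, x}.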